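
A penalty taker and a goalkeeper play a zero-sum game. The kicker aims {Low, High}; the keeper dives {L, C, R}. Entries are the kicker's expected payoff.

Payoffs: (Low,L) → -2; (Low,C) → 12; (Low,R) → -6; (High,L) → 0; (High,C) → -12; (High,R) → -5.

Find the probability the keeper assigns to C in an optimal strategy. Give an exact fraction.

1/25

Row minima: Low → -6, High → -12; maximin = -6.
Column maxima: L → 0, C → 12, R → -5; minimax = -5.
-6 ≠ -5, so there is no saddle point; optimal play is mixed.
L is strictly dominated by R (it gives the kicker strictly more in every row), so the keeper never plays it.
On the remaining 2×2 (Low, High vs C, R):
Let the kicker play Low with probability p. Expected payoff against C: 12p + (-12)(1−p) = 24p − 12; against R: (-6)p + (-5)(1−p) = −p − 5.
Setting these equal: 24p − 12 = −p − 5 ⇒ 25p = 7 ⇒ p = 7/25, and the value is (24)·(7/25) − 12 = -132/25.
For the keeper: with q = P(C), equating Low's and High's payoffs gives 18q − 6 = −7q − 5 ⇒ q = 1/25.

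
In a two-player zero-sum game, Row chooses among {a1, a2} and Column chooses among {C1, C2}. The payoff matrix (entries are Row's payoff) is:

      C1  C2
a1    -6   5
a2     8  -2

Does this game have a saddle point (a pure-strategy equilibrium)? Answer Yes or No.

Row minima: a1 → -6, a2 → -2; maximin = -2.
Column maxima: C1 → 8, C2 → 5; minimax = 5.
-2 ≠ 5, so no pure-strategy equilibrium exists.

No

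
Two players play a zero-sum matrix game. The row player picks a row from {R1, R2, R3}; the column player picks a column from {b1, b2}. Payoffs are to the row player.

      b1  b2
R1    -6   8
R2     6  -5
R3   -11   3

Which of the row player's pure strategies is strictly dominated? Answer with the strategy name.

R3

R1 gives a strictly higher payoff than R3 against every column: -6 > -11, 8 > 3.
So R3 is strictly dominated and the row player never plays it.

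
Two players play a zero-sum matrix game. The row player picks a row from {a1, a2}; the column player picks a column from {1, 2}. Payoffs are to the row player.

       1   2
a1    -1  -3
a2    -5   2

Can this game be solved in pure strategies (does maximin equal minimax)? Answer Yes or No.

Row minima: a1 → -3, a2 → -5; maximin = -3.
Column maxima: 1 → -1, 2 → 2; minimax = -1.
-3 ≠ -1, so no pure-strategy equilibrium exists.

No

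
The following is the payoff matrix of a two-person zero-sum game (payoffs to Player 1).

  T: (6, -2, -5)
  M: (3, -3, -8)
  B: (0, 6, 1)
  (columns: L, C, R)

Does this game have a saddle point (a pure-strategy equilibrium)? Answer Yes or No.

Row minima: T → -5, M → -8, B → 0; maximin = 0.
Column maxima: L → 6, C → 6, R → 1; minimax = 1.
0 ≠ 1, so no pure-strategy equilibrium exists.

No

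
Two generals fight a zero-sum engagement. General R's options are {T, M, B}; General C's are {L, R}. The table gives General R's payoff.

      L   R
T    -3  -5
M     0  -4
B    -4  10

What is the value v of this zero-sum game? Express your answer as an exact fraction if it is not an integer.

-8/9

Row minima: T → -5, M → -4, B → -4; maximin = -4.
Column maxima: L → 0, R → 10; minimax = 0.
-4 ≠ 0, so there is no saddle point; optimal play is mixed.
T is strictly dominated by M, so General R never plays it.
On the remaining 2×2 (M, B vs L, R):
Let General R play M with probability p. Expected payoff against L: 0p + (-4)(1−p) = 4p − 4; against R: (-4)p + 10(1−p) = −14p + 10.
Setting these equal: 4p − 4 = −14p + 10 ⇒ 18p = 14 ⇒ p = 7/9, and the value is (4)·(7/9) − 4 = -8/9.
For General C: with q = P(L), equating M's and B's payoffs gives 4q − 4 = −14q + 10 ⇒ q = 7/9.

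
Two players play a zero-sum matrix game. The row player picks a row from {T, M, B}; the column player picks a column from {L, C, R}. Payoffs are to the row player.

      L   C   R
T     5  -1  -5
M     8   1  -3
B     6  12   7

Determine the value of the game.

Row minima: T → -5, M → -3, B → 6; maximin = 6.
Column maxima: L → 8, C → 12, R → 7; minimax = 7.
6 ≠ 7, so there is no saddle point; optimal play is mixed.
T is strictly dominated by M, so the row player never plays it.
C is strictly dominated by R (it gives the row player strictly more in every row), so the column player never plays it.
On the remaining 2×2 (M, B vs L, R):
Let the row player play M with probability p. Expected payoff against L: 8p + 6(1−p) = 2p + 6; against R: (-3)p + 7(1−p) = −10p + 7.
Setting these equal: 2p + 6 = −10p + 7 ⇒ 12p = 1 ⇒ p = 1/12, and the value is (2)·(1/12) + 6 = 37/6.
For the column player: with q = P(L), equating M's and B's payoffs gives 11q − 3 = −q + 7 ⇒ q = 5/6.

37/6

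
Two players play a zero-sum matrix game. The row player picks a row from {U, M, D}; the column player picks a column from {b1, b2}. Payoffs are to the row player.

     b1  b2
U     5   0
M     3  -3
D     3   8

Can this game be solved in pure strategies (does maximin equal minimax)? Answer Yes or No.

No

Row minima: U → 0, M → -3, D → 3; maximin = 3.
Column maxima: b1 → 5, b2 → 8; minimax = 5.
3 ≠ 5, so no pure-strategy equilibrium exists.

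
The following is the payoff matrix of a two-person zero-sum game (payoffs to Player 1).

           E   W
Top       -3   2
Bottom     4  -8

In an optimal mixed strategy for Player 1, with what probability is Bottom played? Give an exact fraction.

5/17

Row minima: Top → -3, Bottom → -8; maximin = -3.
Column maxima: E → 4, W → 2; minimax = 2.
-3 ≠ 2, so there is no saddle point; optimal play is mixed.
Let Player 1 play Top with probability p. Expected payoff against E: (-3)p + 4(1−p) = −7p + 4; against W: 2p + (-8)(1−p) = 10p − 8.
Setting these equal: −7p + 4 = 10p − 8 ⇒ −17p = -12 ⇒ p = 12/17, and the value is (-7)·(12/17) + 4 = -16/17.
For Player 2: with q = P(E), equating Top's and Bottom's payoffs gives −5q + 2 = 12q − 8 ⇒ q = 10/17.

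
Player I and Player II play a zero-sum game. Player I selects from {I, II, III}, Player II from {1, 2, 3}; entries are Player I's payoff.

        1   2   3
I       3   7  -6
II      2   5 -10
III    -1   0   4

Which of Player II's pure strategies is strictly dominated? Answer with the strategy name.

2

1 holds Player I's payoff strictly below 2 in every row: 3 < 7, 2 < 5, -1 < 0.
So 2 is strictly dominated for Player II.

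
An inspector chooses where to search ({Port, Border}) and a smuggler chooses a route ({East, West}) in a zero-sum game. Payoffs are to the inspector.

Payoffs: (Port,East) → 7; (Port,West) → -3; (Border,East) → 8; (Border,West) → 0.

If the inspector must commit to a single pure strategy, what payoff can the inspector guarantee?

Row minima: Port → -3, Border → 0.
The best of these is 0.

0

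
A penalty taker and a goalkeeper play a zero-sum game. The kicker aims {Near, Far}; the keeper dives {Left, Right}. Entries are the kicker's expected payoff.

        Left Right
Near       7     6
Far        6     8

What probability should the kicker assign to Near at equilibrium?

Row minima: Near → 6, Far → 6; maximin = 6.
Column maxima: Left → 7, Right → 8; minimax = 7.
6 ≠ 7, so there is no saddle point; optimal play is mixed.
Let the kicker play Near with probability p. Expected payoff against Left: 7p + 6(1−p) = p + 6; against Right: 6p + 8(1−p) = −2p + 8.
Setting these equal: p + 6 = −2p + 8 ⇒ 3p = 2 ⇒ p = 2/3, and the value is (1)·(2/3) + 6 = 20/3.
For the keeper: with q = P(Left), equating Near's and Far's payoffs gives q + 6 = −2q + 8 ⇒ q = 2/3.

2/3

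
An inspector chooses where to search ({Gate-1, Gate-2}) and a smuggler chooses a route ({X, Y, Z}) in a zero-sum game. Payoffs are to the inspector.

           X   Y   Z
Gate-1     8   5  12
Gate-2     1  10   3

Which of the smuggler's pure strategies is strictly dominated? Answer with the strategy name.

Z

X holds the inspector's payoff strictly below Z in every row: 8 < 12, 1 < 3.
So Z is strictly dominated for the smuggler.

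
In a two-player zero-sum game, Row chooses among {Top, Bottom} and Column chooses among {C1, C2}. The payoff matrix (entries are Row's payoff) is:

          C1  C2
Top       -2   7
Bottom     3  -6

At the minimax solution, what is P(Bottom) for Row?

Row minima: Top → -2, Bottom → -6; maximin = -2.
Column maxima: C1 → 3, C2 → 7; minimax = 3.
-2 ≠ 3, so there is no saddle point; optimal play is mixed.
Let Row play Top with probability p. Expected payoff against C1: (-2)p + 3(1−p) = −5p + 3; against C2: 7p + (-6)(1−p) = 13p − 6.
Setting these equal: −5p + 3 = 13p − 6 ⇒ −18p = -9 ⇒ p = 1/2, and the value is (-5)·(1/2) + 3 = 1/2.
For Column: with q = P(C1), equating Top's and Bottom's payoffs gives −9q + 7 = 9q − 6 ⇒ q = 13/18.

1/2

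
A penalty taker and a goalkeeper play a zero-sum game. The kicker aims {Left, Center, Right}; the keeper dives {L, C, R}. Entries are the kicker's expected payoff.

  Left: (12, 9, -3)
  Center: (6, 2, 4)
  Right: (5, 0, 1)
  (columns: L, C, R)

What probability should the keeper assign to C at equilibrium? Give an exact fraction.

1/2

Row minima: Left → -3, Center → 2, Right → 0; maximin = 2.
Column maxima: L → 12, C → 9, R → 4; minimax = 4.
2 ≠ 4, so there is no saddle point; optimal play is mixed.
Right is strictly dominated by Center, so the kicker never plays it.
L is strictly dominated by C (it gives the kicker strictly more in every row), so the keeper never plays it.
On the remaining 2×2 (Left, Center vs C, R):
Let the kicker play Left with probability p. Expected payoff against C: 9p + 2(1−p) = 7p + 2; against R: (-3)p + 4(1−p) = −7p + 4.
Setting these equal: 7p + 2 = −7p + 4 ⇒ 14p = 2 ⇒ p = 1/7, and the value is (7)·(1/7) + 2 = 3.
For the keeper: with q = P(C), equating Left's and Center's payoffs gives 12q − 3 = −2q + 4 ⇒ q = 1/2.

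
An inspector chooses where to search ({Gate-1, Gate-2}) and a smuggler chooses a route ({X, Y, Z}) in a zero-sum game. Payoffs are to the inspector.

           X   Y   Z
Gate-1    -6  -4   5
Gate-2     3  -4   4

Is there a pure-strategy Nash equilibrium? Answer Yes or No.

Row minima: Gate-1 → -6, Gate-2 → -4; maximin = -4.
Column maxima: X → 3, Y → -4, Z → 5; minimax = -4.
maximin = minimax = -4, so a saddle point exists.

Yes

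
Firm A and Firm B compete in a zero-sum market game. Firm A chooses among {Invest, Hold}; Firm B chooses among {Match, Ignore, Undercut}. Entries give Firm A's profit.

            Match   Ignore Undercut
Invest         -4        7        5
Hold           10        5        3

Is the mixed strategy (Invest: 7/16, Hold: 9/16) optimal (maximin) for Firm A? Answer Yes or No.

Against Match this mix gives (7/16)·(-4) + (9/16)·10 = 31/8.
Against Ignore this mix gives (7/16)·7 + (9/16)·5 = 47/8.
Against Undercut this mix gives (7/16)·5 + (9/16)·3 = 31/8.
All of Firm B's active replies (Match, Undercut) yield 31/8, and no column does worse for Firm A. The mix makes Firm B indifferent and guarantees 31/8, so it is optimal.

Yes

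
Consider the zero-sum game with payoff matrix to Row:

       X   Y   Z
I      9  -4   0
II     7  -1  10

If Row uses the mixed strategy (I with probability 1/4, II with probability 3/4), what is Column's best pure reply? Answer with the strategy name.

If Column plays X, Row's expected payoff is (1/4)·9 + (3/4)·7 = 15/2.
If Column plays Y, Row's expected payoff is (1/4)·(-4) + (3/4)·(-1) = -7/4.
If Column plays Z, Row's expected payoff is (1/4)·0 + (3/4)·10 = 15/2.
Column minimizes Row's payoff; the smallest is -7/4, so the best response is Y.

Y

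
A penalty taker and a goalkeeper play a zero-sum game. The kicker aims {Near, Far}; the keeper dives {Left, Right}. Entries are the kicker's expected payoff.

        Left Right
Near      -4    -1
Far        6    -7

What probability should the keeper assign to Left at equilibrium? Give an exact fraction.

3/8

Row minima: Near → -4, Far → -7; maximin = -4.
Column maxima: Left → 6, Right → -1; minimax = -1.
-4 ≠ -1, so there is no saddle point; optimal play is mixed.
Let the kicker play Near with probability p. Expected payoff against Left: (-4)p + 6(1−p) = −10p + 6; against Right: (-1)p + (-7)(1−p) = 6p − 7.
Setting these equal: −10p + 6 = 6p − 7 ⇒ −16p = -13 ⇒ p = 13/16, and the value is (-10)·(13/16) + 6 = -17/8.
For the keeper: with q = P(Left), equating Near's and Far's payoffs gives −3q − 1 = 13q − 7 ⇒ q = 3/8.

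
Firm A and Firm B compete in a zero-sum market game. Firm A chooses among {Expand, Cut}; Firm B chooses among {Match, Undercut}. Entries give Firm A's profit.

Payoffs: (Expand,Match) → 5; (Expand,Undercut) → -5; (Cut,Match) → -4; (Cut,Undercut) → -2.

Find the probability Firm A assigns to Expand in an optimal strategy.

Row minima: Expand → -5, Cut → -4; maximin = -4.
Column maxima: Match → 5, Undercut → -2; minimax = -2.
-4 ≠ -2, so there is no saddle point; optimal play is mixed.
Let Firm A play Expand with probability p. Expected payoff against Match: 5p + (-4)(1−p) = 9p − 4; against Undercut: (-5)p + (-2)(1−p) = −3p − 2.
Setting these equal: 9p − 4 = −3p − 2 ⇒ 12p = 2 ⇒ p = 1/6, and the value is (9)·(1/6) − 4 = -5/2.
For Firm B: with q = P(Match), equating Expand's and Cut's payoffs gives 10q − 5 = −2q − 2 ⇒ q = 1/4.

1/6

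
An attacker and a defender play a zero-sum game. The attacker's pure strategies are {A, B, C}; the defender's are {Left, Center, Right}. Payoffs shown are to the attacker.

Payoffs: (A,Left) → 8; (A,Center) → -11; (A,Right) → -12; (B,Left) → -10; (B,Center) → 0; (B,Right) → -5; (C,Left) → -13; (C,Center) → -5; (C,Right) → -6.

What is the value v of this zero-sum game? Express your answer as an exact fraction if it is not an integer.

Row minima: A → -12, B → -10, C → -13; maximin = -10.
Column maxima: Left → 8, Center → 0, Right → -5; minimax = -5.
-10 ≠ -5, so there is no saddle point; optimal play is mixed.
C is strictly dominated by B, so the attacker never plays it.
Center is strictly dominated by Right (it gives the attacker strictly more in every row), so the defender never plays it.
On the remaining 2×2 (A, B vs Left, Right):
Let the attacker play A with probability p. Expected payoff against Left: 8p + (-10)(1−p) = 18p − 10; against Right: (-12)p + (-5)(1−p) = −7p − 5.
Setting these equal: 18p − 10 = −7p − 5 ⇒ 25p = 5 ⇒ p = 1/5, and the value is (18)·(1/5) − 10 = -32/5.
For the defender: with q = P(Left), equating A's and B's payoffs gives 20q − 12 = −5q − 5 ⇒ q = 7/25.

-32/5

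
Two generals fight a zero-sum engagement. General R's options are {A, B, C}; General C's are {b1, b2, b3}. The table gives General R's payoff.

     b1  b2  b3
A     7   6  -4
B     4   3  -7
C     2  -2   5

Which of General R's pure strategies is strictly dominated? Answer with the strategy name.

B

A gives a strictly higher payoff than B against every column: 7 > 4, 6 > 3, -4 > -7.
So B is strictly dominated and General R never plays it.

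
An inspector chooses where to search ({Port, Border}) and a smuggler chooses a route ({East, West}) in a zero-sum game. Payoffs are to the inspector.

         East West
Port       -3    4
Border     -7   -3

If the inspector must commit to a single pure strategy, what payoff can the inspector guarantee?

-3

Row minima: Port → -3, Border → -7.
The best of these is -3.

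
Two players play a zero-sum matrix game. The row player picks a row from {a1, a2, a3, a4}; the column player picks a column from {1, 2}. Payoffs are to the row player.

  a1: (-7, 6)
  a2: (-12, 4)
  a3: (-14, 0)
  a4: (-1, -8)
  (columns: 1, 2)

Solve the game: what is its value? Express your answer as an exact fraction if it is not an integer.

-31/10

Row minima: a1 → -7, a2 → -12, a3 → -14, a4 → -8; maximin = -7.
Column maxima: 1 → -1, 2 → 6; minimax = -1.
-7 ≠ -1, so there is no saddle point; optimal play is mixed.
a2 is strictly dominated by a1, so the row player never plays it.
a3 is strictly dominated by a1, so the row player never plays it.
On the remaining 2×2 (a1, a4 vs 1, 2):
Let the row player play a1 with probability p. Expected payoff against 1: (-7)p + (-1)(1−p) = −6p − 1; against 2: 6p + (-8)(1−p) = 14p − 8.
Setting these equal: −6p − 1 = 14p − 8 ⇒ −20p = -7 ⇒ p = 7/20, and the value is (-6)·(7/20) − 1 = -31/10.
For the column player: with q = P(1), equating a1's and a4's payoffs gives −13q + 6 = 7q − 8 ⇒ q = 7/10.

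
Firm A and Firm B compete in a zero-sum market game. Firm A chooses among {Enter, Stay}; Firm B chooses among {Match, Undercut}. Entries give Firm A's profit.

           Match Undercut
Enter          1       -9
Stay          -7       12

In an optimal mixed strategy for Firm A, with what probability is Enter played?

19/29

Row minima: Enter → -9, Stay → -7; maximin = -7.
Column maxima: Match → 1, Undercut → 12; minimax = 1.
-7 ≠ 1, so there is no saddle point; optimal play is mixed.
Let Firm A play Enter with probability p. Expected payoff against Match: 1p + (-7)(1−p) = 8p − 7; against Undercut: (-9)p + 12(1−p) = −21p + 12.
Setting these equal: 8p − 7 = −21p + 12 ⇒ 29p = 19 ⇒ p = 19/29, and the value is (8)·(19/29) − 7 = -51/29.
For Firm B: with q = P(Match), equating Enter's and Stay's payoffs gives 10q − 9 = −19q + 12 ⇒ q = 21/29.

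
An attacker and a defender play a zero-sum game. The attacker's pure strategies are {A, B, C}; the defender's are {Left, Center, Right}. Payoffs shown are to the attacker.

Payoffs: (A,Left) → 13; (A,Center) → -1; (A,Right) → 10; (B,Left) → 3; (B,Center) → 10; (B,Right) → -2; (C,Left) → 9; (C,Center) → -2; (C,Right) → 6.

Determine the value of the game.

Row minima: A → -1, B → -2, C → -2; maximin = -1.
Column maxima: Left → 13, Center → 10, Right → 10; minimax = 10.
-1 ≠ 10, so there is no saddle point; optimal play is mixed.
C is strictly dominated by A, so the attacker never plays it.
Left is strictly dominated by Right (it gives the attacker strictly more in every row), so the defender never plays it.
On the remaining 2×2 (A, B vs Center, Right):
Let the attacker play A with probability p. Expected payoff against Center: (-1)p + 10(1−p) = −11p + 10; against Right: 10p + (-2)(1−p) = 12p − 2.
Setting these equal: −11p + 10 = 12p − 2 ⇒ −23p = -12 ⇒ p = 12/23, and the value is (-11)·(12/23) + 10 = 98/23.
For the defender: with q = P(Center), equating A's and B's payoffs gives −11q + 10 = 12q − 2 ⇒ q = 12/23.

98/23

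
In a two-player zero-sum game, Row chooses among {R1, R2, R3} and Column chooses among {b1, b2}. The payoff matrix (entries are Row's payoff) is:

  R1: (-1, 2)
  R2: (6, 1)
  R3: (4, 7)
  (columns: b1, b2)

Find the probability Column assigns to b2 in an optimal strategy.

1/4

Row minima: R1 → -1, R2 → 1, R3 → 4; maximin = 4.
Column maxima: b1 → 6, b2 → 7; minimax = 6.
4 ≠ 6, so there is no saddle point; optimal play is mixed.
R1 is strictly dominated by R3, so Row never plays it.
On the remaining 2×2 (R2, R3 vs b1, b2):
Let Row play R2 with probability p. Expected payoff against b1: 6p + 4(1−p) = 2p + 4; against b2: 1p + 7(1−p) = −6p + 7.
Setting these equal: 2p + 4 = −6p + 7 ⇒ 8p = 3 ⇒ p = 3/8, and the value is (2)·(3/8) + 4 = 19/4.
For Column: with q = P(b1), equating R2's and R3's payoffs gives 5q + 1 = −3q + 7 ⇒ q = 3/4.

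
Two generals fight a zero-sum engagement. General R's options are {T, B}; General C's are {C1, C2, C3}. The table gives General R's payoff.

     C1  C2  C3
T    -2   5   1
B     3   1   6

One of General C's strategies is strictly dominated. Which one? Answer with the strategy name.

C3

C1 holds General R's payoff strictly below C3 in every row: -2 < 1, 3 < 6.
So C3 is strictly dominated for General C.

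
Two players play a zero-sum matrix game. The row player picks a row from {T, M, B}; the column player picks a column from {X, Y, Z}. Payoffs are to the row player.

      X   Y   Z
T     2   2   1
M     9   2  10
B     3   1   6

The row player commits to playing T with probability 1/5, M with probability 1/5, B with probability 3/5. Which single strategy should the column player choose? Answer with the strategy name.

If the column player plays X, the row player's expected payoff is (1/5)·2 + (1/5)·9 + (3/5)·3 = 4.
If the column player plays Y, the row player's expected payoff is (1/5)·2 + (1/5)·2 + (3/5)·1 = 7/5.
If the column player plays Z, the row player's expected payoff is (1/5)·1 + (1/5)·10 + (3/5)·6 = 29/5.
The column player minimizes the row player's payoff; the smallest is 7/5, so the best response is Y.

Y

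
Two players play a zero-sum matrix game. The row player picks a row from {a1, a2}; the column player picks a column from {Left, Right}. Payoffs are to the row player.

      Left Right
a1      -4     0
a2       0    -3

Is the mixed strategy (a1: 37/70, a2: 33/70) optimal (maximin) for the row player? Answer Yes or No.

No

Against Left this mix gives (37/70)·(-4) + (33/70)·0 = -74/35.
Against Right this mix gives (37/70)·0 + (33/70)·(-3) = -99/70.
The column player will play Left, holding the row player to -74/35. Shifting weight toward the row that does better against Left would raise this floor (the equalizing mix achieves -12/7 against both Left and Right), so the proposed strategy is not optimal.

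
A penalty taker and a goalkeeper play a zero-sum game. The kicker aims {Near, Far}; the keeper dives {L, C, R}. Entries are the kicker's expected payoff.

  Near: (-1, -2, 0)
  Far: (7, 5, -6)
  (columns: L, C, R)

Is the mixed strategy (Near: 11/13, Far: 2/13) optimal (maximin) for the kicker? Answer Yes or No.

Against L this mix gives (11/13)·(-1) + (2/13)·7 = 3/13.
Against C this mix gives (11/13)·(-2) + (2/13)·5 = -12/13.
Against R this mix gives (11/13)·0 + (2/13)·(-6) = -12/13.
All of the keeper's active replies (C, R) yield -12/13, and no column does worse for the kicker. The mix makes the keeper indifferent and guarantees -12/13, so it is optimal.

Yes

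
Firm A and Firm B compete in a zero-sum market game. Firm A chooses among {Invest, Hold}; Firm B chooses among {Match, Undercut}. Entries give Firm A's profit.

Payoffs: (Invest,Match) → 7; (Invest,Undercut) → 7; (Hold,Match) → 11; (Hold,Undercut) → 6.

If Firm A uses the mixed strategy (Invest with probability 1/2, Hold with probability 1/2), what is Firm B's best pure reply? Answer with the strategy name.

Undercut

If Firm B plays Match, Firm A's expected payoff is (1/2)·7 + (1/2)·11 = 9.
If Firm B plays Undercut, Firm A's expected payoff is (1/2)·7 + (1/2)·6 = 13/2.
Firm B minimizes Firm A's payoff; the smallest is 13/2, so the best response is Undercut.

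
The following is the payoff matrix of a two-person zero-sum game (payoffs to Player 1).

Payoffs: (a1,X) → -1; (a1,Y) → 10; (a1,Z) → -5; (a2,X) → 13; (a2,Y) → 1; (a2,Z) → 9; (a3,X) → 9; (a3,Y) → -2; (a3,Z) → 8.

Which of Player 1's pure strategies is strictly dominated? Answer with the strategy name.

a3

a2 gives a strictly higher payoff than a3 against every column: 13 > 9, 1 > -2, 9 > 8.
So a3 is strictly dominated and Player 1 never plays it.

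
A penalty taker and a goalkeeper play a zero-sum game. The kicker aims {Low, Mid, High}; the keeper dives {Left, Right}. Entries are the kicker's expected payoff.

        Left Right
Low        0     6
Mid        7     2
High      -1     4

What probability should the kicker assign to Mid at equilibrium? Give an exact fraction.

6/11

Row minima: Low → 0, Mid → 2, High → -1; maximin = 2.
Column maxima: Left → 7, Right → 6; minimax = 6.
2 ≠ 6, so there is no saddle point; optimal play is mixed.
High is strictly dominated by Low, so the kicker never plays it.
On the remaining 2×2 (Low, Mid vs Left, Right):
Let the kicker play Low with probability p. Expected payoff against Left: 0p + 7(1−p) = −7p + 7; against Right: 6p + 2(1−p) = 4p + 2.
Setting these equal: −7p + 7 = 4p + 2 ⇒ −11p = -5 ⇒ p = 5/11, and the value is (-7)·(5/11) + 7 = 42/11.
For the keeper: with q = P(Left), equating Low's and Mid's payoffs gives −6q + 6 = 5q + 2 ⇒ q = 4/11.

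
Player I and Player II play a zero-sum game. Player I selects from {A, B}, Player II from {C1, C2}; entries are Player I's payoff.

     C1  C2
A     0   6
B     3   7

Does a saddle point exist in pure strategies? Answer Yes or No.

Yes

Row minima: A → 0, B → 3; maximin = 3.
Column maxima: C1 → 3, C2 → 7; minimax = 3.
maximin = minimax = 3, so a saddle point exists.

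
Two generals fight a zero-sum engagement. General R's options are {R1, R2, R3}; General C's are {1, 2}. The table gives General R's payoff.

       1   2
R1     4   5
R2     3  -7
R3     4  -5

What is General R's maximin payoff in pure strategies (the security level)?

4

Row minima: R1 → 4, R2 → -7, R3 → -5.
The best of these is 4.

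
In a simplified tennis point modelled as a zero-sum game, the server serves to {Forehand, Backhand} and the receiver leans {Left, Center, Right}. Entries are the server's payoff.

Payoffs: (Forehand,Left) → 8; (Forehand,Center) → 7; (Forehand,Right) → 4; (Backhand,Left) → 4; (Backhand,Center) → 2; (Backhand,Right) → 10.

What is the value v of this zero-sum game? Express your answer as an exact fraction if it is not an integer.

Row minima: Forehand → 4, Backhand → 2; maximin = 4.
Column maxima: Left → 8, Center → 7, Right → 10; minimax = 7.
4 ≠ 7, so there is no saddle point; optimal play is mixed.
Left is strictly dominated by Center (it gives the server strictly more in every row), so the receiver never plays it.
On the remaining 2×2 (Forehand, Backhand vs Center, Right):
Let the server play Forehand with probability p. Expected payoff against Center: 7p + 2(1−p) = 5p + 2; against Right: 4p + 10(1−p) = −6p + 10.
Setting these equal: 5p + 2 = −6p + 10 ⇒ 11p = 8 ⇒ p = 8/11, and the value is (5)·(8/11) + 2 = 62/11.
For the receiver: with q = P(Center), equating Forehand's and Backhand's payoffs gives 3q + 4 = −8q + 10 ⇒ q = 6/11.

62/11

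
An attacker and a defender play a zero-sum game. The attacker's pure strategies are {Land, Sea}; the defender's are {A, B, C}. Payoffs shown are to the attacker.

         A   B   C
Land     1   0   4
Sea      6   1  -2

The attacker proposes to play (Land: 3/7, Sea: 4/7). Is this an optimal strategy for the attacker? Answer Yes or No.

Against A this mix gives (3/7)·1 + (4/7)·6 = 27/7.
Against B this mix gives (3/7)·0 + (4/7)·1 = 4/7.
Against C this mix gives (3/7)·4 + (4/7)·(-2) = 4/7.
All of the defender's active replies (B, C) yield 4/7, and no column does worse for the attacker. The mix makes the defender indifferent and guarantees 4/7, so it is optimal.

Yes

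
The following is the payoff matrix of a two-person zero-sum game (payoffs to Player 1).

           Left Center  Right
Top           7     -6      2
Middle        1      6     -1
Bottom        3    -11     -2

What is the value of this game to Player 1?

2/5

Row minima: Top → -6, Middle → -1, Bottom → -11; maximin = -1.
Column maxima: Left → 7, Center → 6, Right → 2; minimax = 2.
-1 ≠ 2, so there is no saddle point; optimal play is mixed.
Bottom is strictly dominated by Top, so Player 1 never plays it.
Left is strictly dominated by Right (it gives Player 1 strictly more in every row), so Player 2 never plays it.
On the remaining 2×2 (Top, Middle vs Center, Right):
Let Player 1 play Top with probability p. Expected payoff against Center: (-6)p + 6(1−p) = −12p + 6; against Right: 2p + (-1)(1−p) = 3p − 1.
Setting these equal: −12p + 6 = 3p − 1 ⇒ −15p = -7 ⇒ p = 7/15, and the value is (-12)·(7/15) + 6 = 2/5.
For Player 2: with q = P(Center), equating Top's and Middle's payoffs gives −8q + 2 = 7q − 1 ⇒ q = 1/5.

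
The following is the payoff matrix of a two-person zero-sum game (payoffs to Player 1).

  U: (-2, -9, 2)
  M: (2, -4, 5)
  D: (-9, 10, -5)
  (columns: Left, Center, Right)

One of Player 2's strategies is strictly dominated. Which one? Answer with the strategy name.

Right

Left holds Player 1's payoff strictly below Right in every row: -2 < 2, 2 < 5, -9 < -5.
So Right is strictly dominated for Player 2.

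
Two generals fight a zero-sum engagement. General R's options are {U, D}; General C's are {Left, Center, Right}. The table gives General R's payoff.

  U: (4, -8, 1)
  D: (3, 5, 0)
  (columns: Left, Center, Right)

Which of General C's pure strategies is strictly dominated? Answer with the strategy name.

Right holds General R's payoff strictly below Left in every row: 1 < 4, 0 < 3.
So Left is strictly dominated for General C.

Left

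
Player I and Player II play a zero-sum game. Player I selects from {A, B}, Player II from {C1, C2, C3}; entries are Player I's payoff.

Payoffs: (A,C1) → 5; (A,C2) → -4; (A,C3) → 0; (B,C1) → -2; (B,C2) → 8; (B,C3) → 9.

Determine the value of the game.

32/19

Row minima: A → -4, B → -2; maximin = -2.
Column maxima: C1 → 5, C2 → 8, C3 → 9; minimax = 5.
-2 ≠ 5, so there is no saddle point; optimal play is mixed.
C3 is strictly dominated by C2 (it gives Player I strictly more in every row), so Player II never plays it.
On the remaining 2×2 (A, B vs C1, C2):
Let Player I play A with probability p. Expected payoff against C1: 5p + (-2)(1−p) = 7p − 2; against C2: (-4)p + 8(1−p) = −12p + 8.
Setting these equal: 7p − 2 = −12p + 8 ⇒ 19p = 10 ⇒ p = 10/19, and the value is (7)·(10/19) − 2 = 32/19.
For Player II: with q = P(C1), equating A's and B's payoffs gives 9q − 4 = −10q + 8 ⇒ q = 12/19.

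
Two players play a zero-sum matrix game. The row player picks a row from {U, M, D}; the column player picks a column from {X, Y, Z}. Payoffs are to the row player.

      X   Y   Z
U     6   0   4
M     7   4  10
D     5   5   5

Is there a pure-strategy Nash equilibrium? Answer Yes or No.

Row minima: U → 0, M → 4, D → 5; maximin = 5.
Column maxima: X → 7, Y → 5, Z → 10; minimax = 5.
maximin = minimax = 5, so a saddle point exists.

Yes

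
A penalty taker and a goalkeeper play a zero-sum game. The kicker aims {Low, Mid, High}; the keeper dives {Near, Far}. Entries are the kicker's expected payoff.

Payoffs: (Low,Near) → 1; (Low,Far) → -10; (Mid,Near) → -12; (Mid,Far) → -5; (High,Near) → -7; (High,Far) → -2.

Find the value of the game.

-9/2

Row minima: Low → -10, Mid → -12, High → -7; maximin = -7.
Column maxima: Near → 1, Far → -2; minimax = -2.
-7 ≠ -2, so there is no saddle point; optimal play is mixed.
Mid is strictly dominated by High, so the kicker never plays it.
On the remaining 2×2 (Low, High vs Near, Far):
Let the kicker play Low with probability p. Expected payoff against Near: 1p + (-7)(1−p) = 8p − 7; against Far: (-10)p + (-2)(1−p) = −8p − 2.
Setting these equal: 8p − 7 = −8p − 2 ⇒ 16p = 5 ⇒ p = 5/16, and the value is (8)·(5/16) − 7 = -9/2.
For the keeper: with q = P(Near), equating Low's and High's payoffs gives 11q − 10 = −5q − 2 ⇒ q = 1/2.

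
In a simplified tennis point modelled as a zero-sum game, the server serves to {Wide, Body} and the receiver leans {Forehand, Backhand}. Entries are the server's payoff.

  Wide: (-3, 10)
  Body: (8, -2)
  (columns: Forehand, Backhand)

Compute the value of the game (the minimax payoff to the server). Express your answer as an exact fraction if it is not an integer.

74/23

Row minima: Wide → -3, Body → -2; maximin = -2.
Column maxima: Forehand → 8, Backhand → 10; minimax = 8.
-2 ≠ 8, so there is no saddle point; optimal play is mixed.
Let the server play Wide with probability p. Expected payoff against Forehand: (-3)p + 8(1−p) = −11p + 8; against Backhand: 10p + (-2)(1−p) = 12p − 2.
Setting these equal: −11p + 8 = 12p − 2 ⇒ −23p = -10 ⇒ p = 10/23, and the value is (-11)·(10/23) + 8 = 74/23.
For the receiver: with q = P(Forehand), equating Wide's and Body's payoffs gives −13q + 10 = 10q − 2 ⇒ q = 12/23.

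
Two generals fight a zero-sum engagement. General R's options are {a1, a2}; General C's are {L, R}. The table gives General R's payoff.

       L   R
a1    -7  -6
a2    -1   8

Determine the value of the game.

Row minima: a1 → -7, a2 → -1; maximin = -1.
Column maxima: L → -1, R → 8; minimax = -1.
Since maximin = minimax = -1, there is a saddle point and the value is -1.

-1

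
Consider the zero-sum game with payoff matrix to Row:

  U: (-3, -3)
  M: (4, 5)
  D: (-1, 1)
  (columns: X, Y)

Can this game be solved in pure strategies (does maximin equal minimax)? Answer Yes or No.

Yes

Row minima: U → -3, M → 4, D → -1; maximin = 4.
Column maxima: X → 4, Y → 5; minimax = 4.
maximin = minimax = 4, so a saddle point exists.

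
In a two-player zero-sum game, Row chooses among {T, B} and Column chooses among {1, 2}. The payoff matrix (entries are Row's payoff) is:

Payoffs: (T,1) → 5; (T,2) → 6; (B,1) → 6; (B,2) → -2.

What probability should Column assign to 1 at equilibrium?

8/9

Row minima: T → 5, B → -2; maximin = 5.
Column maxima: 1 → 6, 2 → 6; minimax = 6.
5 ≠ 6, so there is no saddle point; optimal play is mixed.
Let Row play T with probability p. Expected payoff against 1: 5p + 6(1−p) = −p + 6; against 2: 6p + (-2)(1−p) = 8p − 2.
Setting these equal: −p + 6 = 8p − 2 ⇒ −9p = -8 ⇒ p = 8/9, and the value is (-1)·(8/9) + 6 = 46/9.
For Column: with q = P(1), equating T's and B's payoffs gives −q + 6 = 8q − 2 ⇒ q = 8/9.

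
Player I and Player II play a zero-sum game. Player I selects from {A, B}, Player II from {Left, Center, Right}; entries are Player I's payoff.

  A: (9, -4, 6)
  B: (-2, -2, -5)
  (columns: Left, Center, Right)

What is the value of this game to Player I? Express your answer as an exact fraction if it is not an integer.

Row minima: A → -4, B → -5; maximin = -4.
Column maxima: Left → 9, Center → -2, Right → 6; minimax = -2.
-4 ≠ -2, so there is no saddle point; optimal play is mixed.
Left is strictly dominated by Right (it gives Player I strictly more in every row), so Player II never plays it.
On the remaining 2×2 (A, B vs Center, Right):
Let Player I play A with probability p. Expected payoff against Center: (-4)p + (-2)(1−p) = −2p − 2; against Right: 6p + (-5)(1−p) = 11p − 5.
Setting these equal: −2p − 2 = 11p − 5 ⇒ −13p = -3 ⇒ p = 3/13, and the value is (-2)·(3/13) − 2 = -32/13.
For Player II: with q = P(Center), equating A's and B's payoffs gives −10q + 6 = 3q − 5 ⇒ q = 11/13.

-32/13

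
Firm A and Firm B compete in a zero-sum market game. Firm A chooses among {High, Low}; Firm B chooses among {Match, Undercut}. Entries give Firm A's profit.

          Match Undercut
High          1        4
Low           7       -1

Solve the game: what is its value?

Row minima: High → 1, Low → -1; maximin = 1.
Column maxima: Match → 7, Undercut → 4; minimax = 4.
1 ≠ 4, so there is no saddle point; optimal play is mixed.
Let Firm A play High with probability p. Expected payoff against Match: 1p + 7(1−p) = −6p + 7; against Undercut: 4p + (-1)(1−p) = 5p − 1.
Setting these equal: −6p + 7 = 5p − 1 ⇒ −11p = -8 ⇒ p = 8/11, and the value is (-6)·(8/11) + 7 = 29/11.
For Firm B: with q = P(Match), equating High's and Low's payoffs gives −3q + 4 = 8q − 1 ⇒ q = 5/11.

29/11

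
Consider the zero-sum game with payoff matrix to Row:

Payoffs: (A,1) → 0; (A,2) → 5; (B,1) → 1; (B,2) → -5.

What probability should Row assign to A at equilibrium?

6/11

Row minima: A → 0, B → -5; maximin = 0.
Column maxima: 1 → 1, 2 → 5; minimax = 1.
0 ≠ 1, so there is no saddle point; optimal play is mixed.
Let Row play A with probability p. Expected payoff against 1: 0p + 1(1−p) = −p + 1; against 2: 5p + (-5)(1−p) = 10p − 5.
Setting these equal: −p + 1 = 10p − 5 ⇒ −11p = -6 ⇒ p = 6/11, and the value is (-1)·(6/11) + 1 = 5/11.
For Column: with q = P(1), equating A's and B's payoffs gives −5q + 5 = 6q − 5 ⇒ q = 10/11.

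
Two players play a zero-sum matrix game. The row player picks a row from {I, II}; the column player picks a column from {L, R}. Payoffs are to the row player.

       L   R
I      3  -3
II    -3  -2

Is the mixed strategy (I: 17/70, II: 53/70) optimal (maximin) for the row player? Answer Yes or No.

Against L this mix gives (17/70)·3 + (53/70)·(-3) = -54/35.
Against R this mix gives (17/70)·(-3) + (53/70)·(-2) = -157/70.
The column player will play R, holding the row player to -157/70. Shifting weight toward the row that does better against R would raise this floor (the equalizing mix achieves -15/7 against both R and L), so the proposed strategy is not optimal.

No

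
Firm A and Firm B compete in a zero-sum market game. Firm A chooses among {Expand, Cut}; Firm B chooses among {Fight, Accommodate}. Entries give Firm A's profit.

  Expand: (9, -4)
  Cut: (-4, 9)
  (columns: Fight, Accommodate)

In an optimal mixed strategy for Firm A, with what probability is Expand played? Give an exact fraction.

Row minima: Expand → -4, Cut → -4; maximin = -4.
Column maxima: Fight → 9, Accommodate → 9; minimax = 9.
-4 ≠ 9, so there is no saddle point; optimal play is mixed.
Let Firm A play Expand with probability p. Expected payoff against Fight: 9p + (-4)(1−p) = 13p − 4; against Accommodate: (-4)p + 9(1−p) = −13p + 9.
Setting these equal: 13p − 4 = −13p + 9 ⇒ 26p = 13 ⇒ p = 1/2, and the value is (13)·(1/2) − 4 = 5/2.
For Firm B: with q = P(Fight), equating Expand's and Cut's payoffs gives 13q − 4 = −13q + 9 ⇒ q = 1/2.

1/2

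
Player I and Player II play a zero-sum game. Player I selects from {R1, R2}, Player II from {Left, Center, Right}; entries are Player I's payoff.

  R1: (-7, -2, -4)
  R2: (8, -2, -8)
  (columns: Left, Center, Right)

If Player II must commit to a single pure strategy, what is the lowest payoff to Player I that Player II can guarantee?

-4

Column maxima: Left → 8, Center → -2, Right → -4.
The smallest of these is -4.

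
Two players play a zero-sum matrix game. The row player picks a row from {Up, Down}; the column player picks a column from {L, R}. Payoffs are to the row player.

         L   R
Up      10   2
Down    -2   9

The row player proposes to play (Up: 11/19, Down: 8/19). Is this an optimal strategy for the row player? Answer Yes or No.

Yes

Against L this mix gives (11/19)·10 + (8/19)·(-2) = 94/19.
Against R this mix gives (11/19)·2 + (8/19)·9 = 94/19.
All of the column player's active replies (L, R) yield 94/19, and no column does worse for the row player. The mix makes the column player indifferent and guarantees 94/19, so it is optimal.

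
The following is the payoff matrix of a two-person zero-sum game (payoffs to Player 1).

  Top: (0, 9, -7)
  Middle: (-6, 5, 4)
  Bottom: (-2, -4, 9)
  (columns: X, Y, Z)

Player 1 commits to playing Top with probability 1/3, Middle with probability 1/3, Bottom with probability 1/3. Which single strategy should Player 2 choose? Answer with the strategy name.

X

If Player 2 plays X, Player 1's expected payoff is (1/3)·0 + (1/3)·(-6) + (1/3)·(-2) = -8/3.
If Player 2 plays Y, Player 1's expected payoff is (1/3)·9 + (1/3)·5 + (1/3)·(-4) = 10/3.
If Player 2 plays Z, Player 1's expected payoff is (1/3)·(-7) + (1/3)·4 + (1/3)·9 = 2.
Player 2 minimizes Player 1's payoff; the smallest is -8/3, so the best response is X.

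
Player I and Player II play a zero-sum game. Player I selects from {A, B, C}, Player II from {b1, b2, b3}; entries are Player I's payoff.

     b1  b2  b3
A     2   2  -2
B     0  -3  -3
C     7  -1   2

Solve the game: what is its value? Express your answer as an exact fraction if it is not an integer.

Row minima: A → -2, B → -3, C → -1; maximin = -1.
Column maxima: b1 → 7, b2 → 2, b3 → 2; minimax = 2.
-1 ≠ 2, so there is no saddle point; optimal play is mixed.
B is strictly dominated by A, so Player I never plays it.
b1 is strictly dominated by b3 (it gives Player I strictly more in every row), so Player II never plays it.
On the remaining 2×2 (A, C vs b2, b3):
Let Player I play A with probability p. Expected payoff against b2: 2p + (-1)(1−p) = 3p − 1; against b3: (-2)p + 2(1−p) = −4p + 2.
Setting these equal: 3p − 1 = −4p + 2 ⇒ 7p = 3 ⇒ p = 3/7, and the value is (3)·(3/7) − 1 = 2/7.
For Player II: with q = P(b2), equating A's and C's payoffs gives 4q − 2 = −3q + 2 ⇒ q = 4/7.

2/7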